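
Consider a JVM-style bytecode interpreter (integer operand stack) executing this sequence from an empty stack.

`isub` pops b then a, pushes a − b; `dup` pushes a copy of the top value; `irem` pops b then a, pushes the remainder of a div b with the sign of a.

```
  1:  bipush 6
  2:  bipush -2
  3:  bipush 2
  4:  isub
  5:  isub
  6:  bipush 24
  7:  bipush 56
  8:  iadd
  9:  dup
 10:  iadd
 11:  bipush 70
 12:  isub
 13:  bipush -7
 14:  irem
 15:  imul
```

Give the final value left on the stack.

60

bipush 6  → 6
bipush -2 → 6 -2
bipush 2  → 6 -2 2
isub      → 6 -4
isub      → 10
bipush 24 → 10 24
bipush 56 → 10 24 56
iadd      → 10 80
dup       → 10 80 80
iadd      → 10 160
bipush 70 → 10 160 70
isub      → 10 90
bipush -7 → 10 90 -7
irem      → 10 6
imul      → 60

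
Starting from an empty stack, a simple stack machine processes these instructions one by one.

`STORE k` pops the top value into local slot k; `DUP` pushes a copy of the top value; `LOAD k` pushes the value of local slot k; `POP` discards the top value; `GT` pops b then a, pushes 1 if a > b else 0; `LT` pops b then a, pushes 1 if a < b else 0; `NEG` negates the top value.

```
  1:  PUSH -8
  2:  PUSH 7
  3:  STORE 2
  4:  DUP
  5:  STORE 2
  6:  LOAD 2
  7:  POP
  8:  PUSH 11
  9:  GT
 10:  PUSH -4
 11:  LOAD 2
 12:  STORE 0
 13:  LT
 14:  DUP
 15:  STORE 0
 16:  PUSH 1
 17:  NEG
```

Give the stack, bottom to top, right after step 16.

PUSH -8 -> [-8]
PUSH 7  -> [-8, 7]
STORE 2 -> [-8]
DUP     -> [-8, -8]
STORE 2 -> [-8]
LOAD 2  -> [-8, -8]
POP     -> [-8]
PUSH 11 -> [-8, 11]
GT      -> [0]
PUSH -4 -> [0, -4]
LOAD 2  -> [0, -4, -8]
STORE 0 -> [0, -4]
LT      -> [0]
DUP     -> [0, 0]
STORE 0 -> [0]
PUSH 1  -> [0, 1]

[0, 1]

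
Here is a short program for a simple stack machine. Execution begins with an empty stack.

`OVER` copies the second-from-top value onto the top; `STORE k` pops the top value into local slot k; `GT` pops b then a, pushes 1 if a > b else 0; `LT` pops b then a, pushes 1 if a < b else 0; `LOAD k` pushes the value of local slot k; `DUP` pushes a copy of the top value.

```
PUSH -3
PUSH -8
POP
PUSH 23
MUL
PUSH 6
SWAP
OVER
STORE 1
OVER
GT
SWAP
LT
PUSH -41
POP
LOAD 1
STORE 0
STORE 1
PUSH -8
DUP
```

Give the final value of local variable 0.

PUSH -3   [-3]
PUSH -8   [-3, -8]
POP       [-3]
PUSH 23   [-3, 23]
MUL       [-69]
PUSH 6    [-69, 6]
SWAP      [6, -69]
OVER      [6, -69, 6]
STORE 1   [6, -69]
OVER      [6, -69, 6]
GT        [6, 0]
SWAP      [0, 6]
LT        [1]
PUSH -41  [1, -41]
POP       [1]
LOAD 1    [1, 6]
STORE 0   [1]
STORE 1   []
PUSH -8   [-8]
DUP       [-8, -8]

6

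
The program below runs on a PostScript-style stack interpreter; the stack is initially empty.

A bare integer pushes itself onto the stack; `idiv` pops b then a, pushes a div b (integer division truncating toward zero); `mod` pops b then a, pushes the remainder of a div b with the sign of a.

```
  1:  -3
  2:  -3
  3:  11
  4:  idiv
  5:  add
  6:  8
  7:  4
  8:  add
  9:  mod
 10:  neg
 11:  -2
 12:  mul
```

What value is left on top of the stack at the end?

-3   : [-3]
-3   : [-3, -3]
11   : [-3, -3, 11]
idiv : [-3, 0]
add  : [-3]
8    : [-3, 8]
4    : [-3, 8, 4]
add  : [-3, 12]
mod  : [-3]
neg  : [3]
-2   : [3, -2]
mul  : [-6]

-6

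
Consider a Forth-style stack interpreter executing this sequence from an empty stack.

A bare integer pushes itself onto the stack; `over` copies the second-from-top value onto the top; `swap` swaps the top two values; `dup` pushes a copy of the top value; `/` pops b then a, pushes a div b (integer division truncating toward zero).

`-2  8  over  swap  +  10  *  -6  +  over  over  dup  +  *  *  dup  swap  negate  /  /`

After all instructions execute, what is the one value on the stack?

-2     → [-2]
8      → [-2, 8]
over   → [-2, 8, -2]
swap   → [-2, -2, 8]
+      → [-2, 6]
10     → [-2, 6, 10]
*      → [-2, 60]
-6     → [-2, 60, -6]
+      → [-2, 54]
over   → [-2, 54, -2]
over   → [-2, 54, -2, 54]
dup    → [-2, 54, -2, 54, 54]
+      → [-2, 54, -2, 108]
*      → [-2, 54, -216]
*      → [-2, -11664]
dup    → [-2, -11664, -11664]
swap   → [-2, -11664, -11664]
negate → [-2, -11664, 11664]
/      → [-2, -1]
/      → [2]

2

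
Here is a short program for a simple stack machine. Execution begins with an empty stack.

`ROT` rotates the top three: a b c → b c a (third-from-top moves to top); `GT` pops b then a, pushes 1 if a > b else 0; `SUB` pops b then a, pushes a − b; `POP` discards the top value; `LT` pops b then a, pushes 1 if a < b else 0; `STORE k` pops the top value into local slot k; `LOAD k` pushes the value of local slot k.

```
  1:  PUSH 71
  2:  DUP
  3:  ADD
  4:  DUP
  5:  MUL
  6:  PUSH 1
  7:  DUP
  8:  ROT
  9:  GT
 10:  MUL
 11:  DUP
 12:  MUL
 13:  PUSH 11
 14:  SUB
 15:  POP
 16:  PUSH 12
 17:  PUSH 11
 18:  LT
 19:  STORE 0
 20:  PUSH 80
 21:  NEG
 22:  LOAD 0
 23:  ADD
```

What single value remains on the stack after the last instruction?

PUSH 71 → [71]
DUP     → [71, 71]
ADD     → [142]
DUP     → [142, 142]
MUL     → [20164]
PUSH 1  → [20164, 1]
DUP     → [20164, 1, 1]
ROT     → [1, 1, 20164]
GT      → [1, 0]
MUL     → [0]
DUP     → [0, 0]
MUL     → [0]
PUSH 11 → [0, 11]
SUB     → [-11]
POP     → []
PUSH 12 → [12]
PUSH 11 → [12, 11]
LT      → [0]
STORE 0 → []
PUSH 80 → [80]
NEG     → [-80]
LOAD 0  → [-80, 0]
ADD     → [-80]

-80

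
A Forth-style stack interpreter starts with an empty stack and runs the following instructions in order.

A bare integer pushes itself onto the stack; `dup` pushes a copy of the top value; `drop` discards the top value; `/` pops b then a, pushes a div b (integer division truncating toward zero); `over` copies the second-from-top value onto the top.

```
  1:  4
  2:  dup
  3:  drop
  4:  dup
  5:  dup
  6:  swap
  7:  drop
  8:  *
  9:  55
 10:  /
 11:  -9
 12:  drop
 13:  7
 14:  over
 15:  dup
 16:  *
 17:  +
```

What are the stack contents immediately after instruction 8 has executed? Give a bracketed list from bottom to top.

4     [4]
dup   [4, 4]
drop  [4]
dup   [4, 4]
dup   [4, 4, 4]
swap  [4, 4, 4]
drop  [4, 4]
*     [16]

[16]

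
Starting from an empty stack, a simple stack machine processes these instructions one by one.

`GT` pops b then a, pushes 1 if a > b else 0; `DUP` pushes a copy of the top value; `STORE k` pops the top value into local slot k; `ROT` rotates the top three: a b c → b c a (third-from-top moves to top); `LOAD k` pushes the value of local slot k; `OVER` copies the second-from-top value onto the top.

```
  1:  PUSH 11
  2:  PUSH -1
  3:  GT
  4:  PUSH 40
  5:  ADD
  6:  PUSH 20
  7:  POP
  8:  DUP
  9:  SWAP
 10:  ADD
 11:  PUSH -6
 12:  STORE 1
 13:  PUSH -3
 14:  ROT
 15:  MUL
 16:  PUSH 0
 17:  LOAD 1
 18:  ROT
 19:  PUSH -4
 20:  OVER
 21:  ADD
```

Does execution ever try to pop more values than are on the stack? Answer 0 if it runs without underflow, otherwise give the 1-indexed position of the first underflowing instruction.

14

PUSH 11 : [11]
PUSH -1 : [11, -1]
GT      : [1]
PUSH 40 : [1, 40]
ADD     : [41]
PUSH 20 : [41, 20]
POP     : [41]
DUP     : [41, 41]
SWAP    : [41, 41]
ADD     : [82]
PUSH -6 : [82, -6]
STORE 1 : [82]
PUSH -3 : [82, -3]
ROT  — needs 3 operands, stack has 2 → underflow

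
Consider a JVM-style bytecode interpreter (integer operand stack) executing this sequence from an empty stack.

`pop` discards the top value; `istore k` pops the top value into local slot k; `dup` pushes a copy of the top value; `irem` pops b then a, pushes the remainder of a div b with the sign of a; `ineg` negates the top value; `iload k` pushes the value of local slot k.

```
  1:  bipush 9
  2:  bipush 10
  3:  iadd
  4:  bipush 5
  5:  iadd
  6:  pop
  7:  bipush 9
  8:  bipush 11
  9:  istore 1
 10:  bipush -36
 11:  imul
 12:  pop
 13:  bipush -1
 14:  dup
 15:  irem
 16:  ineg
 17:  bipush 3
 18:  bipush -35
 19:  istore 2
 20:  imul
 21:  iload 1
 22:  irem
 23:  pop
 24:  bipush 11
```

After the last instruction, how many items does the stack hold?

bipush 9    [9]
bipush 10   [9, 10]
iadd        [19]
bipush 5    [19, 5]
iadd        [24]
pop         []
bipush 9    [9]
bipush 11   [9, 11]
istore 1    [9]
bipush -36  [9, -36]
imul        [-324]
pop         []
bipush -1   [-1]
dup         [-1, -1]
irem        [0]
ineg        [0]
bipush 3    [0, 3]
bipush -35  [0, 3, -35]
istore 2    [0, 3]
imul        [0]
iload 1     [0, 11]
irem        [0]
pop         []
bipush 11   [11]

1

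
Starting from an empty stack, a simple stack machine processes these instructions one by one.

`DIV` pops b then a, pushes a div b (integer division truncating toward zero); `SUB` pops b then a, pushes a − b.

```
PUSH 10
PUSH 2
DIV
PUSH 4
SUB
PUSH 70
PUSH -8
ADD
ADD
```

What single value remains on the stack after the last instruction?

63

PUSH 10  [10]
PUSH 2   [10, 2]
DIV      [5]
PUSH 4   [5, 4]
SUB      [1]
PUSH 70  [1, 70]
PUSH -8  [1, 70, -8]
ADD      [1, 62]
ADD      [63]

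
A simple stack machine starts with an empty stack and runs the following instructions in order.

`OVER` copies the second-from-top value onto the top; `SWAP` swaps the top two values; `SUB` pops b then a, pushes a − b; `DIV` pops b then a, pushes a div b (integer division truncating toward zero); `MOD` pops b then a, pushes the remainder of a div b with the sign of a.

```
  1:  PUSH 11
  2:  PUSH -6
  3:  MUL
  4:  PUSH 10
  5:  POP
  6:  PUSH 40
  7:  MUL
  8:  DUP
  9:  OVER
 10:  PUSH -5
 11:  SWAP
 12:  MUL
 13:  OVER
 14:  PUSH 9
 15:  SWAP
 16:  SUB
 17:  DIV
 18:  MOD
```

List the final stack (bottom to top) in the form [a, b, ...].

[-2640, 0]

PUSH 11 : [11]
PUSH -6 : [11, -6]
MUL     : [-66]
PUSH 10 : [-66, 10]
POP     : [-66]
PUSH 40 : [-66, 40]
MUL     : [-2640]
DUP     : [-2640, -2640]
OVER    : [-2640, -2640, -2640]
PUSH -5 : [-2640, -2640, -2640, -5]
SWAP    : [-2640, -2640, -5, -2640]
MUL     : [-2640, -2640, 13200]
OVER    : [-2640, -2640, 13200, -2640]
PUSH 9  : [-2640, -2640, 13200, -2640, 9]
SWAP    : [-2640, -2640, 13200, 9, -2640]
SUB     : [-2640, -2640, 13200, 2649]
DIV     : [-2640, -2640, 4]
MOD     : [-2640, 0]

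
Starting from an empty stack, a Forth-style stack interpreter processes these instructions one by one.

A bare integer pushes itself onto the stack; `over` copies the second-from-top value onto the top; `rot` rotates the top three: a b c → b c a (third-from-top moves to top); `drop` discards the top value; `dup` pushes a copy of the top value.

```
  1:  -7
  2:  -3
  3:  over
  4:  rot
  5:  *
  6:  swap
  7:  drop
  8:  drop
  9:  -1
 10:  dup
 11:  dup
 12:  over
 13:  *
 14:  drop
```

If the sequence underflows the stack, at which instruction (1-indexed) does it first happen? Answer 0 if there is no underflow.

0

-7   → [-7]
-3   → [-7, -3]
over → [-7, -3, -7]
rot  → [-3, -7, -7]
*    → [-3, 49]
swap → [49, -3]
drop → [49]
drop → []
-1   → [-1]
dup  → [-1, -1]
dup  → [-1, -1, -1]
over → [-1, -1, -1, -1]
*    → [-1, -1, 1]
drop → [-1, -1]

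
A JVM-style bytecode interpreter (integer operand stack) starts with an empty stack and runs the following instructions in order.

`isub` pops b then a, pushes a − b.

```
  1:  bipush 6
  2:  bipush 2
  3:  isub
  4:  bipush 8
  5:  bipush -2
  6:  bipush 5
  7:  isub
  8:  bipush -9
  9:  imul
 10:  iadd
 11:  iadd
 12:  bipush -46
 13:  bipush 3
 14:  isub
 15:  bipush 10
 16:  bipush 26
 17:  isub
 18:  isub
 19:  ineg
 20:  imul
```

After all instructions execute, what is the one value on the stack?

2475

bipush 6    [6]
bipush 2    [6, 2]
isub        [4]
bipush 8    [4, 8]
bipush -2   [4, 8, -2]
bipush 5    [4, 8, -2, 5]
isub        [4, 8, -7]
bipush -9   [4, 8, -7, -9]
imul        [4, 8, 63]
iadd        [4, 71]
iadd        [75]
bipush -46  [75, -46]
bipush 3    [75, -46, 3]
isub        [75, -49]
bipush 10   [75, -49, 10]
bipush 26   [75, -49, 10, 26]
isub        [75, -49, -16]
isub        [75, -33]
ineg        [75, 33]
imul        [2475]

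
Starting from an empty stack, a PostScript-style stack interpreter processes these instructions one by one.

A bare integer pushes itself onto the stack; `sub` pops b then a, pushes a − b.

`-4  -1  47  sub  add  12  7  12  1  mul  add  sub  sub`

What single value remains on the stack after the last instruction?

-4  → -4
-1  → -4 -1
47  → -4 -1 47
sub → -4 -48
add → -52
12  → -52 12
7   → -52 12 7
12  → -52 12 7 12
1   → -52 12 7 12 1
mul → -52 12 7 12
add → -52 12 19
sub → -52 -7
sub → -45

-45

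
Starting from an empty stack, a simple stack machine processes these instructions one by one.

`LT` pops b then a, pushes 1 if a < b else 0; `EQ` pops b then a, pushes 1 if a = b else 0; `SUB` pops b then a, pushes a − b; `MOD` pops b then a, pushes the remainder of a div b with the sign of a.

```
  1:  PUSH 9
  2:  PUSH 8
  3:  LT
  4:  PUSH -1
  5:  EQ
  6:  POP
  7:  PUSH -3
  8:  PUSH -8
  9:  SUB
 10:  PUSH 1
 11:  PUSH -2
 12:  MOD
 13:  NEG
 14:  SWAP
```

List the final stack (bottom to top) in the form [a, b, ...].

[-1, 5]

PUSH 9  : 9
PUSH 8  : 9 8
LT      : 0
PUSH -1 : 0 -1
EQ      : 0
POP     : (empty)
PUSH -3 : -3
PUSH -8 : -3 -8
SUB     : 5
PUSH 1  : 5 1
PUSH -2 : 5 1 -2
MOD     : 5 1
NEG     : 5 -1
SWAP    : -1 5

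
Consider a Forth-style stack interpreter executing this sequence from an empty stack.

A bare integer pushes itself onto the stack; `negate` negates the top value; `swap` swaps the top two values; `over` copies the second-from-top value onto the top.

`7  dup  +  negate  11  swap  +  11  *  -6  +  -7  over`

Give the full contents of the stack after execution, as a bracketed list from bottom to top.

7      → 7
dup    → 7 7
+      → 14
negate → -14
11     → -14 11
swap   → 11 -14
+      → -3
11     → -3 11
*      → -33
-6     → -33 -6
+      → -39
-7     → -39 -7
over   → -39 -7 -39

[-39, -7, -39]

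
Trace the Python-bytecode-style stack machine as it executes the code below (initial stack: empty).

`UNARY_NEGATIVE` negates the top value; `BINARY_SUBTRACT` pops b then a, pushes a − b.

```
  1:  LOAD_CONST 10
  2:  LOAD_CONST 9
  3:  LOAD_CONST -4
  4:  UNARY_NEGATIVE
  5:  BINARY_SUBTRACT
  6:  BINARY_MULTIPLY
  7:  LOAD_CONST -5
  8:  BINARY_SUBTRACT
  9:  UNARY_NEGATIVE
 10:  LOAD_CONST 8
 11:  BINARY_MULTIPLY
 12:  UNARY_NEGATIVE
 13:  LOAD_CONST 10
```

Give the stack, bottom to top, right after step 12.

LOAD_CONST 10   : 10
LOAD_CONST 9    : 10 9
LOAD_CONST -4   : 10 9 -4
UNARY_NEGATIVE  : 10 9 4
BINARY_SUBTRACT : 10 5
BINARY_MULTIPLY : 50
LOAD_CONST -5   : 50 -5
BINARY_SUBTRACT : 55
UNARY_NEGATIVE  : -55
LOAD_CONST 8    : -55 8
BINARY_MULTIPLY : -440
UNARY_NEGATIVE  : 440

[440]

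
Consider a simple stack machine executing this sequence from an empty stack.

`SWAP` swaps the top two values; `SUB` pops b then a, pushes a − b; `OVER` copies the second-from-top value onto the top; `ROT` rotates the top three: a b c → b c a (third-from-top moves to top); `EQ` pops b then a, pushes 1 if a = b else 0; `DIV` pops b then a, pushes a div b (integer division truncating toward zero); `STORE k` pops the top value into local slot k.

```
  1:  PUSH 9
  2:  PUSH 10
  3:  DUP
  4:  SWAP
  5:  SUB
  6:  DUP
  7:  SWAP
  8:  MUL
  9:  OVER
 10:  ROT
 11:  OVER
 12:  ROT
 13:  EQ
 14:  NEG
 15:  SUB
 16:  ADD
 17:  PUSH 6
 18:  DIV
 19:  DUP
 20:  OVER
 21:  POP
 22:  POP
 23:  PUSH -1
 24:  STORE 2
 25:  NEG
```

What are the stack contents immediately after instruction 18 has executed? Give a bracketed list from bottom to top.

PUSH 9  : 9
PUSH 10 : 9 10
DUP     : 9 10 10
SWAP    : 9 10 10
SUB     : 9 0
DUP     : 9 0 0
SWAP    : 9 0 0
MUL     : 9 0
OVER    : 9 0 9
ROT     : 0 9 9
OVER    : 0 9 9 9
ROT     : 0 9 9 9
EQ      : 0 9 1
NEG     : 0 9 -1
SUB     : 0 10
ADD     : 10
PUSH 6  : 10 6
DIV     : 1

[1]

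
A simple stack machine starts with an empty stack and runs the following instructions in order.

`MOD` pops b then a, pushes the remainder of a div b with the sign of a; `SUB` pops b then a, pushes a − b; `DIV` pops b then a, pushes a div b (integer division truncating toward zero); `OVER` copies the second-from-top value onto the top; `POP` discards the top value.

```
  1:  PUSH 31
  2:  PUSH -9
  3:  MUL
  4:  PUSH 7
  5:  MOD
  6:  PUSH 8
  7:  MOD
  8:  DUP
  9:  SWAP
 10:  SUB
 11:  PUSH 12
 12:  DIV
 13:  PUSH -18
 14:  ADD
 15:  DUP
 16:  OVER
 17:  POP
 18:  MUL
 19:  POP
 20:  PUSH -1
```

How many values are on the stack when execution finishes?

PUSH 31  : [31]
PUSH -9  : [31, -9]
MUL      : [-279]
PUSH 7   : [-279, 7]
MOD      : [-6]
PUSH 8   : [-6, 8]
MOD      : [-6]
DUP      : [-6, -6]
SWAP     : [-6, -6]
SUB      : [0]
PUSH 12  : [0, 12]
DIV      : [0]
PUSH -18 : [0, -18]
ADD      : [-18]
DUP      : [-18, -18]
OVER     : [-18, -18, -18]
POP      : [-18, -18]
MUL      : [324]
POP      : []
PUSH -1  : [-1]

1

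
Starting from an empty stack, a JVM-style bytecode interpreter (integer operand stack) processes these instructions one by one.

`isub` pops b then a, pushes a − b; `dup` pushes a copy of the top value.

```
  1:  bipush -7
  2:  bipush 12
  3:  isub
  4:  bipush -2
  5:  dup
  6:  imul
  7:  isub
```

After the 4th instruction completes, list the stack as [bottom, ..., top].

[-19, -2]

bipush -7 : [-7]
bipush 12 : [-7, 12]
isub      : [-19]
bipush -2 : [-19, -2]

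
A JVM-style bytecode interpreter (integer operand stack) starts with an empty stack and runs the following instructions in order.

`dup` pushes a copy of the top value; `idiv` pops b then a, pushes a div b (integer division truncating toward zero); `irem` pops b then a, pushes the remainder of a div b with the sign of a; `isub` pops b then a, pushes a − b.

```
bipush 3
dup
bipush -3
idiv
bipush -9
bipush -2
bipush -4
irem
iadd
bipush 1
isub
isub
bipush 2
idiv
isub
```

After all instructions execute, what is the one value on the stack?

-2

bipush 3  -> [3]
dup       -> [3, 3]
bipush -3 -> [3, 3, -3]
idiv      -> [3, -1]
bipush -9 -> [3, -1, -9]
bipush -2 -> [3, -1, -9, -2]
bipush -4 -> [3, -1, -9, -2, -4]
irem      -> [3, -1, -9, -2]
iadd      -> [3, -1, -11]
bipush 1  -> [3, -1, -11, 1]
isub      -> [3, -1, -12]
isub      -> [3, 11]
bipush 2  -> [3, 11, 2]
idiv      -> [3, 5]
isub      -> [-2]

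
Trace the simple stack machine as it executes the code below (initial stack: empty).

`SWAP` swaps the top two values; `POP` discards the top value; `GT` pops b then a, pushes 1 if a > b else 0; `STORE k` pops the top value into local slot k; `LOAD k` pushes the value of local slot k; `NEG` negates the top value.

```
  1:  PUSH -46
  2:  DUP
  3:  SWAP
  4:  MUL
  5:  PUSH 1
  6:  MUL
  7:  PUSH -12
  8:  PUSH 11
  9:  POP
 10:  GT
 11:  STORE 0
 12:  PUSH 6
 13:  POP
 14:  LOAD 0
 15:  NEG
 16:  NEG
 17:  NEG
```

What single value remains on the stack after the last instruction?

-1

PUSH -46 -> -46
DUP      -> -46 -46
SWAP     -> -46 -46
MUL      -> 2116
PUSH 1   -> 2116 1
MUL      -> 2116
PUSH -12 -> 2116 -12
PUSH 11  -> 2116 -12 11
POP      -> 2116 -12
GT       -> 1
STORE 0  -> (empty)
PUSH 6   -> 6
POP      -> (empty)
LOAD 0   -> 1
NEG      -> -1
NEG      -> 1
NEG      -> -1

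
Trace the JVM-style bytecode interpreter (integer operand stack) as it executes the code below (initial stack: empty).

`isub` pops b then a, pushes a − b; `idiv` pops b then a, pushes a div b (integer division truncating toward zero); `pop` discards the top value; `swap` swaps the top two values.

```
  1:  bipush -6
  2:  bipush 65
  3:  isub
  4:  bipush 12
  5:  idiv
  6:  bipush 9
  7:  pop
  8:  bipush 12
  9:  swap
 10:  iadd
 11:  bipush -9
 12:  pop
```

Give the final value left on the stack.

7

bipush -6 : [-6]
bipush 65 : [-6, 65]
isub      : [-71]
bipush 12 : [-71, 12]
idiv      : [-5]
bipush 9  : [-5, 9]
pop       : [-5]
bipush 12 : [-5, 12]
swap      : [12, -5]
iadd      : [7]
bipush -9 : [7, -9]
pop       : [7]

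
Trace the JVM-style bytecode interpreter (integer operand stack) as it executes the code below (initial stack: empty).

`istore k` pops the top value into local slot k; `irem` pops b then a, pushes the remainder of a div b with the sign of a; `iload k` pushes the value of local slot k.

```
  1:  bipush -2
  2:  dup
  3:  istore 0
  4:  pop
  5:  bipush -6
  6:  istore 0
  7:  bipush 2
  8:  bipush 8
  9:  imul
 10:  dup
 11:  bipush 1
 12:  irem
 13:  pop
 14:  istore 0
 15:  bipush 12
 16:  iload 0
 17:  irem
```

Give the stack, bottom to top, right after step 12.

bipush -2 : -2
dup       : -2 -2
istore 0  : -2
pop       : (empty)
bipush -6 : -6
istore 0  : (empty)
bipush 2  : 2
bipush 8  : 2 8
imul      : 16
dup       : 16 16
bipush 1  : 16 16 1
irem      : 16 0

[16, 0]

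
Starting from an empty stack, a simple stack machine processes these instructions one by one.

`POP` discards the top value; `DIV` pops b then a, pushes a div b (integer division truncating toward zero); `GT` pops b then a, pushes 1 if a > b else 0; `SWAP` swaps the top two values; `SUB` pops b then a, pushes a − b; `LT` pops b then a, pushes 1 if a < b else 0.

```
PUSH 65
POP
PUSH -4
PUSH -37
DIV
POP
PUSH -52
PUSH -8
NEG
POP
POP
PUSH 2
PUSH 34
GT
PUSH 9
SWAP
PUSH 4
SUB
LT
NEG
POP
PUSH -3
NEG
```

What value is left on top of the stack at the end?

3

PUSH 65  → 65
POP      → (empty)
PUSH -4  → -4
PUSH -37 → -4 -37
DIV      → 0
POP      → (empty)
PUSH -52 → -52
PUSH -8  → -52 -8
NEG      → -52 8
POP      → -52
POP      → (empty)
PUSH 2   → 2
PUSH 34  → 2 34
GT       → 0
PUSH 9   → 0 9
SWAP     → 9 0
PUSH 4   → 9 0 4
SUB      → 9 -4
LT       → 0
NEG      → 0
POP      → (empty)
PUSH -3  → -3
NEG      → 3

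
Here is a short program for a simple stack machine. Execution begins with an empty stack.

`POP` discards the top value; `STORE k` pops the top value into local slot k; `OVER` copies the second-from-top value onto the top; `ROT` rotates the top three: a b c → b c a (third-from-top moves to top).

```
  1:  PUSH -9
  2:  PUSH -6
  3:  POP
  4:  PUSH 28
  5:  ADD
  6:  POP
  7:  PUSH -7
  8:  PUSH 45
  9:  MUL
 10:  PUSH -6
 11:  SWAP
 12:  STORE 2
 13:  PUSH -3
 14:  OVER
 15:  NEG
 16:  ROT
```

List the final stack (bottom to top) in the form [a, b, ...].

[-3, 6, -6]

PUSH -9 → -9
PUSH -6 → -9 -6
POP     → -9
PUSH 28 → -9 28
ADD     → 19
POP     → (empty)
PUSH -7 → -7
PUSH 45 → -7 45
MUL     → -315
PUSH -6 → -315 -6
SWAP    → -6 -315
STORE 2 → -6
PUSH -3 → -6 -3
OVER    → -6 -3 -6
NEG     → -6 -3 6
ROT     → -3 6 -6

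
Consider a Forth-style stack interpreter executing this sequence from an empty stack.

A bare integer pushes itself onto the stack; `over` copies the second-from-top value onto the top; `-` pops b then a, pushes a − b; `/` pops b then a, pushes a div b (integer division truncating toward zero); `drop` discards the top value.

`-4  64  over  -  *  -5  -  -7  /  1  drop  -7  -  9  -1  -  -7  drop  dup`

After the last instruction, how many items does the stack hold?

-4   -> [-4]
64   -> [-4, 64]
over -> [-4, 64, -4]
-    -> [-4, 68]
*    -> [-272]
-5   -> [-272, -5]
-    -> [-267]
-7   -> [-267, -7]
/    -> [38]
1    -> [38, 1]
drop -> [38]
-7   -> [38, -7]
-    -> [45]
9    -> [45, 9]
-1   -> [45, 9, -1]
-    -> [45, 10]
-7   -> [45, 10, -7]
drop -> [45, 10]
dup  -> [45, 10, 10]

3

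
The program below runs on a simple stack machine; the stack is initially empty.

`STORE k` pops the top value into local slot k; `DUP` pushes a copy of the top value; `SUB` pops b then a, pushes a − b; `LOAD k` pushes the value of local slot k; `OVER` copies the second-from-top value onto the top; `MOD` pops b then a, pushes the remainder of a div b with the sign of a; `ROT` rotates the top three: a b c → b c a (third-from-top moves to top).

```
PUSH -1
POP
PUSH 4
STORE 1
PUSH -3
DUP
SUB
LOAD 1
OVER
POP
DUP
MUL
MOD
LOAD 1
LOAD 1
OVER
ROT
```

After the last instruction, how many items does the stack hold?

4

PUSH -1 -> [-1]
POP     -> []
PUSH 4  -> [4]
STORE 1 -> []
PUSH -3 -> [-3]
DUP     -> [-3, -3]
SUB     -> [0]
LOAD 1  -> [0, 4]
OVER    -> [0, 4, 0]
POP     -> [0, 4]
DUP     -> [0, 4, 4]
MUL     -> [0, 16]
MOD     -> [0]
LOAD 1  -> [0, 4]
LOAD 1  -> [0, 4, 4]
OVER    -> [0, 4, 4, 4]
ROT     -> [0, 4, 4, 4]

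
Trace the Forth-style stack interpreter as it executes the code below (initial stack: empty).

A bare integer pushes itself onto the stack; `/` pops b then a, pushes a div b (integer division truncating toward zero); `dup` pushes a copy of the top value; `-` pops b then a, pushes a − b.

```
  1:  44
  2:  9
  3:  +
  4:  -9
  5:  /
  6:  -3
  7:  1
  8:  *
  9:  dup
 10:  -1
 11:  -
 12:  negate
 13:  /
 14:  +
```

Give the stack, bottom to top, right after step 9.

[-5, -3, -3]

44   44
9    44 9
+    53
-9   53 -9
/    -5
-3   -5 -3
1    -5 -3 1
*    -5 -3
dup  -5 -3 -3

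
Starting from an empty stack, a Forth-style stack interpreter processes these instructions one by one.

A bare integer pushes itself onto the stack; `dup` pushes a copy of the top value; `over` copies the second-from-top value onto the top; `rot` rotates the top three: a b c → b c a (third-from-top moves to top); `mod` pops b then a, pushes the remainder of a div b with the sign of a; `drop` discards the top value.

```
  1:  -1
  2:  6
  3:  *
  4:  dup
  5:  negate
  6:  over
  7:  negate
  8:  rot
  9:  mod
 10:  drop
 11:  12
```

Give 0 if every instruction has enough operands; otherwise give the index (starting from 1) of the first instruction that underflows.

-1     : [-1]
6      : [-1, 6]
*      : [-6]
dup    : [-6, -6]
negate : [-6, 6]
over   : [-6, 6, -6]
negate : [-6, 6, 6]
rot    : [6, 6, -6]
mod    : [6, 0]
drop   : [6]
12     : [6, 12]

0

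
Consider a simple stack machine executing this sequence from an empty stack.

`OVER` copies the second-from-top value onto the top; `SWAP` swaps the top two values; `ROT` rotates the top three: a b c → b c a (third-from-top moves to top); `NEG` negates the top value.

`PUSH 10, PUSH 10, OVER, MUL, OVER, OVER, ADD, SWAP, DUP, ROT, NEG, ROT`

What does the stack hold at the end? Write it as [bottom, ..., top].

[10, 100, -110, 100]

PUSH 10 : 10
PUSH 10 : 10 10
OVER    : 10 10 10
MUL     : 10 100
OVER    : 10 100 10
OVER    : 10 100 10 100
ADD     : 10 100 110
SWAP    : 10 110 100
DUP     : 10 110 100 100
ROT     : 10 100 100 110
NEG     : 10 100 100 -110
ROT     : 10 100 -110 100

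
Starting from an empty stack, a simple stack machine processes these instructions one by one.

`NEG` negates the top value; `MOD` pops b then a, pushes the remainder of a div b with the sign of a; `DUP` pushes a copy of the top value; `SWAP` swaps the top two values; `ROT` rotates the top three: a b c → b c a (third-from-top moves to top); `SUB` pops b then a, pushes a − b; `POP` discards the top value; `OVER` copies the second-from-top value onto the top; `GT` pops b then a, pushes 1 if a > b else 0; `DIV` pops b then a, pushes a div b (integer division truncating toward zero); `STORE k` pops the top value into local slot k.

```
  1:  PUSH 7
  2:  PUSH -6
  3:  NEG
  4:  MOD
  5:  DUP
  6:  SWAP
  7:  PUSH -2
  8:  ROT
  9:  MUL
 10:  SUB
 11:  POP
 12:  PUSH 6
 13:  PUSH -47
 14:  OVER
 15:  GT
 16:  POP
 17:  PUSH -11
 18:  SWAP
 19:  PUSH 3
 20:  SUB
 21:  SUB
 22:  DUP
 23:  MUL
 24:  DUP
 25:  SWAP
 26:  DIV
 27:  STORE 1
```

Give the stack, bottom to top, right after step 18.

PUSH 7   -> 7
PUSH -6  -> 7 -6
NEG      -> 7 6
MOD      -> 1
DUP      -> 1 1
SWAP     -> 1 1
PUSH -2  -> 1 1 -2
ROT      -> 1 -2 1
MUL      -> 1 -2
SUB      -> 3
POP      -> (empty)
PUSH 6   -> 6
PUSH -47 -> 6 -47
OVER     -> 6 -47 6
GT       -> 6 0
POP      -> 6
PUSH -11 -> 6 -11
SWAP     -> -11 6

[-11, 6]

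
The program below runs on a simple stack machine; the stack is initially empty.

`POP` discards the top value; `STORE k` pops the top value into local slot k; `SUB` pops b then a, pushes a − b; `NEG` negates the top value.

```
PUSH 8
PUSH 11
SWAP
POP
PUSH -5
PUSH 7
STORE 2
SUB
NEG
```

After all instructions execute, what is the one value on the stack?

PUSH 8  → 8
PUSH 11 → 8 11
SWAP    → 11 8
POP     → 11
PUSH -5 → 11 -5
PUSH 7  → 11 -5 7
STORE 2 → 11 -5
SUB     → 16
NEG     → -16

-16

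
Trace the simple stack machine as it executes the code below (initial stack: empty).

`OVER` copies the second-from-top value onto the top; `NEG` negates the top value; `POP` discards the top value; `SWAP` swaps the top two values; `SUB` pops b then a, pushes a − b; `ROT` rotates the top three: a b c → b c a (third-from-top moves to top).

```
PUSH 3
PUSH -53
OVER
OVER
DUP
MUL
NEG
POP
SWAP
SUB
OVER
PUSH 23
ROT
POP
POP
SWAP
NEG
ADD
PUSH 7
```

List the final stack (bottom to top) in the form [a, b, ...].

[0, 7]

PUSH 3   → 3
PUSH -53 → 3 -53
OVER     → 3 -53 3
OVER     → 3 -53 3 -53
DUP      → 3 -53 3 -53 -53
MUL      → 3 -53 3 2809
NEG      → 3 -53 3 -2809
POP      → 3 -53 3
SWAP     → 3 3 -53
SUB      → 3 56
OVER     → 3 56 3
PUSH 23  → 3 56 3 23
ROT      → 3 3 23 56
POP      → 3 3 23
POP      → 3 3
SWAP     → 3 3
NEG      → 3 -3
ADD      → 0
PUSH 7   → 0 7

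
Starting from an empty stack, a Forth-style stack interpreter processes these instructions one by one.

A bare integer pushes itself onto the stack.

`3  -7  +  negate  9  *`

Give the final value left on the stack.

36

3      → 3
-7     → 3 -7
+      → -4
negate → 4
9      → 4 9
*      → 36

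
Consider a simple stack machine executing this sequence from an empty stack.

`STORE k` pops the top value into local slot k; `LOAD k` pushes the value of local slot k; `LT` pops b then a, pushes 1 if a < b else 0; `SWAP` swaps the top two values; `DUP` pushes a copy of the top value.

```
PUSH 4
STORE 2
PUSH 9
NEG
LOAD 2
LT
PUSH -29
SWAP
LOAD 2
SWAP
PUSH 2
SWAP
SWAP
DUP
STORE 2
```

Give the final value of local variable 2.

2

PUSH 4   → 4
STORE 2  → (empty)
PUSH 9   → 9
NEG      → -9
LOAD 2   → -9 4
LT       → 1
PUSH -29 → 1 -29
SWAP     → -29 1
LOAD 2   → -29 1 4
SWAP     → -29 4 1
PUSH 2   → -29 4 1 2
SWAP     → -29 4 2 1
SWAP     → -29 4 1 2
DUP      → -29 4 1 2 2
STORE 2  → -29 4 1 2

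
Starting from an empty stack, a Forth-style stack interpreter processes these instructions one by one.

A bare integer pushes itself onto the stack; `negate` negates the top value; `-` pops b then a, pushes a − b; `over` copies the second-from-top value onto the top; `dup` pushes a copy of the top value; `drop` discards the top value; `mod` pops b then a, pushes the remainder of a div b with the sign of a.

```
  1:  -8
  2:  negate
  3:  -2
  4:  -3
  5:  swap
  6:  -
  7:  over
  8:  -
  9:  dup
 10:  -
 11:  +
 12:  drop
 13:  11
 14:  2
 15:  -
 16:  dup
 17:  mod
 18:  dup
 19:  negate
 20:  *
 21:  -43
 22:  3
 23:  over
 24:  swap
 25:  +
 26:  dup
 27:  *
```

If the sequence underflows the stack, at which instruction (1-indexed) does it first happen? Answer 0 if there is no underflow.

-8     → [-8]
negate → [8]
-2     → [8, -2]
-3     → [8, -2, -3]
swap   → [8, -3, -2]
-      → [8, -1]
over   → [8, -1, 8]
-      → [8, -9]
dup    → [8, -9, -9]
-      → [8, 0]
+      → [8]
drop   → []
11     → [11]
2      → [11, 2]
-      → [9]
dup    → [9, 9]
mod    → [0]
dup    → [0, 0]
negate → [0, 0]
*      → [0]
-43    → [0, -43]
3      → [0, -43, 3]
over   → [0, -43, 3, -43]
swap   → [0, -43, -43, 3]
+      → [0, -43, -40]
dup    → [0, -43, -40, -40]
*      → [0, -43, 1600]

0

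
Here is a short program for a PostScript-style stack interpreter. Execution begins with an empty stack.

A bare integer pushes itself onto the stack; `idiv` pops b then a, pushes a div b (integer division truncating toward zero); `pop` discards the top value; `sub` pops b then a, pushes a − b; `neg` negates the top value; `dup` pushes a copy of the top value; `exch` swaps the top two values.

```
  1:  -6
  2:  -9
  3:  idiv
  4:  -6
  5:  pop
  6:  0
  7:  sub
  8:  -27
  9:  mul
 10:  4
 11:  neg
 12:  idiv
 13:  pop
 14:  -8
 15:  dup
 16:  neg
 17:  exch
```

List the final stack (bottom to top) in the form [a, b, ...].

-6   : -6
-9   : -6 -9
idiv : 0
-6   : 0 -6
pop  : 0
0    : 0 0
sub  : 0
-27  : 0 -27
mul  : 0
4    : 0 4
neg  : 0 -4
idiv : 0
pop  : (empty)
-8   : -8
dup  : -8 -8
neg  : -8 8
exch : 8 -8

[8, -8]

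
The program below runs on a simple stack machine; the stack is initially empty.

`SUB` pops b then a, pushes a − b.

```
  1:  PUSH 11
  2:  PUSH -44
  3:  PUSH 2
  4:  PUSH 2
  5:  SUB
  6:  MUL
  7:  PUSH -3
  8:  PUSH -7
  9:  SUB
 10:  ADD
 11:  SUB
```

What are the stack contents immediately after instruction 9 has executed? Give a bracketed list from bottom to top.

PUSH 11  -> 11
PUSH -44 -> 11 -44
PUSH 2   -> 11 -44 2
PUSH 2   -> 11 -44 2 2
SUB      -> 11 -44 0
MUL      -> 11 0
PUSH -3  -> 11 0 -3
PUSH -7  -> 11 0 -3 -7
SUB      -> 11 0 4

[11, 0, 4]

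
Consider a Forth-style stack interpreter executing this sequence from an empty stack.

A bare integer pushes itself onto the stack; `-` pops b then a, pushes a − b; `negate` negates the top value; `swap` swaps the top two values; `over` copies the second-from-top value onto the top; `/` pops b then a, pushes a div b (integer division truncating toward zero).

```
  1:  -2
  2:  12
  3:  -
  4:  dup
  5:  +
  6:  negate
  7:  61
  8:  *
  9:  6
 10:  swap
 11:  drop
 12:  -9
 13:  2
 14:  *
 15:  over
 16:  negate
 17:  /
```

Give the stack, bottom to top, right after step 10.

-2     -> -2
12     -> -2 12
-      -> -14
dup    -> -14 -14
+      -> -28
negate -> 28
61     -> 28 61
*      -> 1708
6      -> 1708 6
swap   -> 6 1708

[6, 1708]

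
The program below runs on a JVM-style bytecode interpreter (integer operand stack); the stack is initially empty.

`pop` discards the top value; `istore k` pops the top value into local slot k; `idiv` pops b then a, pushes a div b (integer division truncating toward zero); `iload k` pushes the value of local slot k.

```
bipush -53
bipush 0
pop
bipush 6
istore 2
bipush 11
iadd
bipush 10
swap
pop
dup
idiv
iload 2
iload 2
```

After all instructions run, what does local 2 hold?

6

bipush -53 -> -53
bipush 0   -> -53 0
pop        -> -53
bipush 6   -> -53 6
istore 2   -> -53
bipush 11  -> -53 11
iadd       -> -42
bipush 10  -> -42 10
swap       -> 10 -42
pop        -> 10
dup        -> 10 10
idiv       -> 1
iload 2    -> 1 6
iload 2    -> 1 6 6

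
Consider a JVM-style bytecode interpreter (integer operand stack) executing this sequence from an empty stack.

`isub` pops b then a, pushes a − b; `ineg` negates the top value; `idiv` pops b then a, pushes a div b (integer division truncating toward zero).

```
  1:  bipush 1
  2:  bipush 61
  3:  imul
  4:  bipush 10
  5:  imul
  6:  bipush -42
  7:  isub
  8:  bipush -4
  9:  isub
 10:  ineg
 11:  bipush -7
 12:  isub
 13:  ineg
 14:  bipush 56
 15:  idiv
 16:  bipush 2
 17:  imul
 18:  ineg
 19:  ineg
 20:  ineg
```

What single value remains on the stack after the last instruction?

-22

bipush 1   -> 1
bipush 61  -> 1 61
imul       -> 61
bipush 10  -> 61 10
imul       -> 610
bipush -42 -> 610 -42
isub       -> 652
bipush -4  -> 652 -4
isub       -> 656
ineg       -> -656
bipush -7  -> -656 -7
isub       -> -649
ineg       -> 649
bipush 56  -> 649 56
idiv       -> 11
bipush 2   -> 11 2
imul       -> 22
ineg       -> -22
ineg       -> 22
ineg       -> -22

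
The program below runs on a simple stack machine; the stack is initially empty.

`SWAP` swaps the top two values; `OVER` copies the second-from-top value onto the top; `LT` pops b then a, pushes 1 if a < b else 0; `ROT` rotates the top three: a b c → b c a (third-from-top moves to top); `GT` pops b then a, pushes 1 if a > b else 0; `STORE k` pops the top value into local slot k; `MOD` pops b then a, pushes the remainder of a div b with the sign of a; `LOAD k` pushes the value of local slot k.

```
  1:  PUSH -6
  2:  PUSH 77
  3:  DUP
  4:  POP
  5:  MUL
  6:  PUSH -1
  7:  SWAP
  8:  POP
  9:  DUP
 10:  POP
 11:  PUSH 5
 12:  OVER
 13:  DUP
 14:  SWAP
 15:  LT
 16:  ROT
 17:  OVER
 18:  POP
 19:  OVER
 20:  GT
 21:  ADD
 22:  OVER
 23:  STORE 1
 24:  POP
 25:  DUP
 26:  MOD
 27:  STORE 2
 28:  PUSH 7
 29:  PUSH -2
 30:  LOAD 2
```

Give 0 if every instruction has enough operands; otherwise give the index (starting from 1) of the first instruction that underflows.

PUSH -6 -> [-6]
PUSH 77 -> [-6, 77]
DUP     -> [-6, 77, 77]
POP     -> [-6, 77]
MUL     -> [-462]
PUSH -1 -> [-462, -1]
SWAP    -> [-1, -462]
POP     -> [-1]
DUP     -> [-1, -1]
POP     -> [-1]
PUSH 5  -> [-1, 5]
OVER    -> [-1, 5, -1]
DUP     -> [-1, 5, -1, -1]
SWAP    -> [-1, 5, -1, -1]
LT      -> [-1, 5, 0]
ROT     -> [5, 0, -1]
OVER    -> [5, 0, -1, 0]
POP     -> [5, 0, -1]
OVER    -> [5, 0, -1, 0]
GT      -> [5, 0, 0]
ADD     -> [5, 0]
OVER    -> [5, 0, 5]
STORE 1 -> [5, 0]
POP     -> [5]
DUP     -> [5, 5]
MOD     -> [0]
STORE 2 -> []
PUSH 7  -> [7]
PUSH -2 -> [7, -2]
LOAD 2  -> [7, -2, 0]

0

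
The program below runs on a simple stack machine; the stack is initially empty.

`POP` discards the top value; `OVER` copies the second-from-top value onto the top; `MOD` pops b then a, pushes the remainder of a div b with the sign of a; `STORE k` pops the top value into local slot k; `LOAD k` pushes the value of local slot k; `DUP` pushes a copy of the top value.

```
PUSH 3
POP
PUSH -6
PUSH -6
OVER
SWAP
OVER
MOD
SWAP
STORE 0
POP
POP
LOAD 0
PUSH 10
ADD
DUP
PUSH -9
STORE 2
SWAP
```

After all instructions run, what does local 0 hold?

-6

PUSH 3   [3]
POP      []
PUSH -6  [-6]
PUSH -6  [-6, -6]
OVER     [-6, -6, -6]
SWAP     [-6, -6, -6]
OVER     [-6, -6, -6, -6]
MOD      [-6, -6, 0]
SWAP     [-6, 0, -6]
STORE 0  [-6, 0]
POP      [-6]
POP      []
LOAD 0   [-6]
PUSH 10  [-6, 10]
ADD      [4]
DUP      [4, 4]
PUSH -9  [4, 4, -9]
STORE 2  [4, 4]
SWAP     [4, 4]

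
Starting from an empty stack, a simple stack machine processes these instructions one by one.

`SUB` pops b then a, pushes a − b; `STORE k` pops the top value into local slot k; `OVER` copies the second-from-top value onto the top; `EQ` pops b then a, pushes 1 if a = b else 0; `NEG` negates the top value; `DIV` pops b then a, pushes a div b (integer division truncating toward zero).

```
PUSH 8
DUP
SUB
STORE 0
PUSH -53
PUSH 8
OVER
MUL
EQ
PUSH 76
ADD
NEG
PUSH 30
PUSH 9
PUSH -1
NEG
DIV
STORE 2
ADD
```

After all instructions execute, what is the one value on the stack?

PUSH 8    [8]
DUP       [8, 8]
SUB       [0]
STORE 0   []
PUSH -53  [-53]
PUSH 8    [-53, 8]
OVER      [-53, 8, -53]
MUL       [-53, -424]
EQ        [0]
PUSH 76   [0, 76]
ADD       [76]
NEG       [-76]
PUSH 30   [-76, 30]
PUSH 9    [-76, 30, 9]
PUSH -1   [-76, 30, 9, -1]
NEG       [-76, 30, 9, 1]
DIV       [-76, 30, 9]
STORE 2   [-76, 30]
ADD       [-46]

-46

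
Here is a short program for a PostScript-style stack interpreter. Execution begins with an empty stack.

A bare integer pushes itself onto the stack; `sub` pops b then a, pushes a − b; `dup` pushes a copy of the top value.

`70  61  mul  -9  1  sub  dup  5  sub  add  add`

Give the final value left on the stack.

4245

70   [70]
61   [70, 61]
mul  [4270]
-9   [4270, -9]
1    [4270, -9, 1]
sub  [4270, -10]
dup  [4270, -10, -10]
5    [4270, -10, -10, 5]
sub  [4270, -10, -15]
add  [4270, -25]
add  [4245]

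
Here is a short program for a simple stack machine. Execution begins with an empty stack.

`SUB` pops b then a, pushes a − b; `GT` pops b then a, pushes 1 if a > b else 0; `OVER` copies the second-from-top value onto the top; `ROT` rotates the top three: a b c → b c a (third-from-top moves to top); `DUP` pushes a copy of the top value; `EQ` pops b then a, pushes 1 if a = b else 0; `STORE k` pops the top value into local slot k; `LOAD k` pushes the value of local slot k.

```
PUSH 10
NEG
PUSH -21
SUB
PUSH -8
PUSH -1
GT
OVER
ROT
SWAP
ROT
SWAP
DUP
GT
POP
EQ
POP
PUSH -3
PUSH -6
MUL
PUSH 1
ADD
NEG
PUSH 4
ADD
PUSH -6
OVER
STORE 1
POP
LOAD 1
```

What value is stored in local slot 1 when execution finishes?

-15

PUSH 10   [10]
NEG       [-10]
PUSH -21  [-10, -21]
SUB       [11]
PUSH -8   [11, -8]
PUSH -1   [11, -8, -1]
GT        [11, 0]
OVER      [11, 0, 11]
ROT       [0, 11, 11]
SWAP      [0, 11, 11]
ROT       [11, 11, 0]
SWAP      [11, 0, 11]
DUP       [11, 0, 11, 11]
GT        [11, 0, 0]
POP       [11, 0]
EQ        [0]
POP       []
PUSH -3   [-3]
PUSH -6   [-3, -6]
MUL       [18]
PUSH 1    [18, 1]
ADD       [19]
NEG       [-19]
PUSH 4    [-19, 4]
ADD       [-15]
PUSH -6   [-15, -6]
OVER      [-15, -6, -15]
STORE 1   [-15, -6]
POP       [-15]
LOAD 1    [-15, -15]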